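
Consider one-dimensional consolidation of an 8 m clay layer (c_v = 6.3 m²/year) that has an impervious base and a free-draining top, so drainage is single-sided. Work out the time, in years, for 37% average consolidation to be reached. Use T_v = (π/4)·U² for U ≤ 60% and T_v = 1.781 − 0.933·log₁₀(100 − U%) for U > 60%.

t ≈ 1.09 years

Drainage path length: H_d = H = 8 m (single drainage).
U ≤ 60%: T_v = (π/4)·U² = (π/4)×0.37² = 0.10752.
t = T_v·H_d²/c_v = 0.10752×8²/6.3 = 1.092 years.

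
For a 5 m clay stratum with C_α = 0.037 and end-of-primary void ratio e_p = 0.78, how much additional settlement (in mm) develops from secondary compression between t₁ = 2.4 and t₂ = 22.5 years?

Secondary compression: S_s = C_α·H/(1+e_p)·log₁₀(t₂/t₁)
S_s = 0.037×5/(1+0.78)×log₁₀(22.5/2.4)
    = 0.1039 × 0.972 = 0.101 m

S_s ≈ 101 mm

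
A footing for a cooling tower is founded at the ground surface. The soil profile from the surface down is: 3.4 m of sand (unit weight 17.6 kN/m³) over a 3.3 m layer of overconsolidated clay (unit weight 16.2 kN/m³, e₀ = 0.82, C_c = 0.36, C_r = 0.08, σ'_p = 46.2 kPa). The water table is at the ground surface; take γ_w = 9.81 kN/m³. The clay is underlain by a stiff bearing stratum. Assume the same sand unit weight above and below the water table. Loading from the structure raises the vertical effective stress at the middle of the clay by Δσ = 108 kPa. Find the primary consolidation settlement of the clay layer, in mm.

Mid-depth of clay below the ground surface: z = 3.4 + 3.3/2 = 5.05 m.
Total vertical stress at mid-clay: σ_v = 17.6×3.4 + 16.2×1.65 = 86.57 kPa.
Pore pressure: u = 9.81×(5.05 − 0) = 49.541 kPa.
Initial effective stress: σ'_0 = σ_v − u = 86.57 − 49.541 = 37.029 kPa.
Final effective stress: σ'_f = 37.029 + 108 = 145.03 kPa.
σ'_f = 145.03 > σ'_p = 46.2 kPa, so the stress path crosses the preconsolidation pressure — recompression up to σ'_p, then virgin compression beyond:
S_c = H/(1+e₀)·[C_r·log₁₀(σ'_p/σ'_0) + C_c·log₁₀(σ'_f/σ'_p)]
    = 3.3/1.82 × [0.08×log₁₀(46.2/37.029) + 0.36×log₁₀(145.03/46.2)]
    = 1.8132 × [0.007688 + 0.17885] = 0.3382 m

S_c ≈ 338 mm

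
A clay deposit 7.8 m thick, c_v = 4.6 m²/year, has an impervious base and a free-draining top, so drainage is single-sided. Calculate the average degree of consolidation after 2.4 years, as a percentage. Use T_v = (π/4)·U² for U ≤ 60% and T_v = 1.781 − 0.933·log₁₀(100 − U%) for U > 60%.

U ≈ 48.1 %

Drainage path length: H_d = H = 7.8 m (single drainage).
T_v = c_v·t/H_d² = 4.6×2.4/7.8² = 0.18146.
T_v = 0.18146 corresponds to the U ≤ 60% branch:
U = √(4T_v/π) = 0.4807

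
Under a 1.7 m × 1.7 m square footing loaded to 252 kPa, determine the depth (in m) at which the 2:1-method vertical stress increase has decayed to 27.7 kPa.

2:1 spreading — at depth z the loaded area has grown by z in each plan dimension:
qB²/(B+z)² = Δσ_z ⇒ z = B(√(q/Δσ_z) − 1) = 1.7×(√(252/27.7) − 1) = 3.428 m

z ≈ 3.43 m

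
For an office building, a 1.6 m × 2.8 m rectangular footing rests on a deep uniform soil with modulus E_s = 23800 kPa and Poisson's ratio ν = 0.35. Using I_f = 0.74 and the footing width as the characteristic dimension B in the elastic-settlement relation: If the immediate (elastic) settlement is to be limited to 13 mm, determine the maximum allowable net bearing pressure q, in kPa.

q ≈ 298 kPa

S_e = q·B·(1−ν²)/E_s · I_f  ⇒  q = S_e·E_s / (B·(1−ν²)·I_f).
q = 0.013 × 23800 / (1.6 × 0.8775 × 0.74) = 297.8 kPa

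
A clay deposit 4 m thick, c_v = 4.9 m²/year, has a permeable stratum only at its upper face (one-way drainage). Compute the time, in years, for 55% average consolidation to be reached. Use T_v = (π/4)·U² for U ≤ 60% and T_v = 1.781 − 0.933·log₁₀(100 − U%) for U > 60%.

t ≈ 0.776 years

Drainage path length: H_d = H = 4 m (single drainage).
U ≤ 60%: T_v = (π/4)·U² = (π/4)×0.55² = 0.23758.
t = T_v·H_d²/c_v = 0.23758×4²/4.9 = 0.7758 years.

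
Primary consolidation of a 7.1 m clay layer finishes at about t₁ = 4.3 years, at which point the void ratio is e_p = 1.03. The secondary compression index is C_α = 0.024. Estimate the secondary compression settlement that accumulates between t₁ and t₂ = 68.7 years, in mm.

Secondary compression: S_s = C_α·H/(1+e_p)·log₁₀(t₂/t₁)
S_s = 0.024×7.1/(1+1.03)×log₁₀(68.7/4.3)
    = 0.08394 × 1.203 = 0.101 m

S_s ≈ 101 mm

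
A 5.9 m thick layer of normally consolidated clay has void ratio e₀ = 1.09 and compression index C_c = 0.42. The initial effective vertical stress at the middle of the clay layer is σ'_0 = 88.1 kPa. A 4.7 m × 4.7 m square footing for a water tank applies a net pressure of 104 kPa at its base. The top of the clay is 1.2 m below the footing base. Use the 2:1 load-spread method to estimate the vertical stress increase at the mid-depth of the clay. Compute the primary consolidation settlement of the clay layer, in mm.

Mid-depth of clay below the footing base: z = 1.2 + 5.9/2 = 4.15 m.
Stress increase at mid-clay by the 2:1 spreading method:
Δσ = qBL/((B+z)(L+z)) = 104×4.7×4.7/((4.7+4.15)(4.7+4.15)) = 29.332 kPa
Final effective stress: σ'_f = σ'_0 + Δσ = 88.1 + 29.332 = 117.43 kPa.
Normally consolidated clay, so the full stress increment lies on the virgin compression line:
S_c = C_c·H/(1+e₀)·log₁₀(σ'_f/σ'_0) = 0.42×5.9/(1+1.09)×log₁₀(117.43/88.1)
    = 1.1856 × 0.1248 = 0.148 m

S_c ≈ 148 mm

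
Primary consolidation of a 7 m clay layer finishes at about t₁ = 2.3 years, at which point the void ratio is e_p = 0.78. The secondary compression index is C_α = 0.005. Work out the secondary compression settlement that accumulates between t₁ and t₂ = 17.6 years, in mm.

S_s ≈ 17.4 mm

Secondary compression: S_s = C_α·H/(1+e_p)·log₁₀(t₂/t₁)
S_s = 0.005×7/(1+0.78)×log₁₀(17.6/2.3)
    = 0.01966 × 0.8838 = 0.01738 m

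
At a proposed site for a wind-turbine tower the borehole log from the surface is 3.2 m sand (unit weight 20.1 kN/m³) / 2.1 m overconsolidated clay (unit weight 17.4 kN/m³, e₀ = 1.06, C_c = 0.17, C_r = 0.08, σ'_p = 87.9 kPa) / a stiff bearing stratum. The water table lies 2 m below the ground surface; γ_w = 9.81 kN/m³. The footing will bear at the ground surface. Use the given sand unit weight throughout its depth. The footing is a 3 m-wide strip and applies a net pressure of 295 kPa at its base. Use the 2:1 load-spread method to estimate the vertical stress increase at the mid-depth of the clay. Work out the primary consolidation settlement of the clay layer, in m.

Mid-depth of clay below the ground surface: z = 3.2 + 2.1/2 = 4.25 m.
Total vertical stress at mid-clay: σ_v = 20.1×3.2 + 17.4×1.05 = 82.59 kPa.
Pore pressure: u = 9.81×(4.25 − 2) = 22.073 kPa.
Initial effective stress: σ'_0 = σ_v − u = 82.59 − 22.073 = 60.517 kPa.
Stress increase at mid-clay by the 2:1 spreading method:
Δσ = qB/(B+z) = 295×3/(3+4.25) = 122.07 kPa
Final effective stress: σ'_f = 60.517 + 122.07 = 182.59 kPa.
σ'_f = 182.59 > σ'_p = 87.9 kPa, so the stress path crosses the preconsolidation pressure — recompression up to σ'_p, then virgin compression beyond:
S_c = H/(1+e₀)·[C_r·log₁₀(σ'_p/σ'_0) + C_c·log₁₀(σ'_f/σ'_p)]
    = 2.1/2.06 × [0.08×log₁₀(87.9/60.517) + 0.17×log₁₀(182.59/87.9)]
    = 1.0194 × [0.012969 + 0.053973] = 0.06824 m

S_c ≈ 0.0682 m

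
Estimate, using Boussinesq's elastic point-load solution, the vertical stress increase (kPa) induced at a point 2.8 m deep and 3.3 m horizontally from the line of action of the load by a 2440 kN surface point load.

Δσ_z ≈ 16.8 kPa

Boussinesq vertical stress below a point load on an elastic half-space:
Δσ_z = 3P/(2πz²) · [1 + (r/z)²]^(−5/2)
r/z = 3.3/2.8 = 1.1786; [1+(r/z)²]^(−5/2) = 0.11336.
Δσ_z = 3×2440/(2π×2.8²) × 0.11336 = 148.6 × 0.11336 = 16.85 kPa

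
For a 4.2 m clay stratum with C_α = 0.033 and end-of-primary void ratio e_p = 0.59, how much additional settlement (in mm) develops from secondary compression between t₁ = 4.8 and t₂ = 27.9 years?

Secondary compression: S_s = C_α·H/(1+e_p)·log₁₀(t₂/t₁)
S_s = 0.033×4.2/(1+0.59)×log₁₀(27.9/4.8)
    = 0.08717 × 0.7644 = 0.06663 m

S_s ≈ 66.6 mm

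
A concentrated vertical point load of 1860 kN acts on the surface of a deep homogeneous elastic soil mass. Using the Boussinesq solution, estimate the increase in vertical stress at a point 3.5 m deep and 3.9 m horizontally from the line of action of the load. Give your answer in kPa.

Δσ_z ≈ 9.64 kPa

Boussinesq vertical stress below a point load on an elastic half-space:
Δσ_z = 3P/(2πz²) · [1 + (r/z)²]^(−5/2)
r/z = 3.9/3.5 = 1.1143; [1+(r/z)²]^(−5/2) = 0.13292.
Δσ_z = 3×1860/(2π×3.5²) × 0.13292 = 72.497 × 0.13292 = 9.636 kPa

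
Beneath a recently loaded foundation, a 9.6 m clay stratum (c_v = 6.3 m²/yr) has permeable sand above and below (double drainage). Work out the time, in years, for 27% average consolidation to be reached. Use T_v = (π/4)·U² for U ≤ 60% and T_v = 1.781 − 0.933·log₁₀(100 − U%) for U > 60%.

t ≈ 0.209 years

Drainage path length: H_d = H/2 = 4.8 m (double drainage).
U ≤ 60%: T_v = (π/4)·U² = (π/4)×0.27² = 0.057256.
t = T_v·H_d²/c_v = 0.057256×4.8²/6.3 = 0.2094 years.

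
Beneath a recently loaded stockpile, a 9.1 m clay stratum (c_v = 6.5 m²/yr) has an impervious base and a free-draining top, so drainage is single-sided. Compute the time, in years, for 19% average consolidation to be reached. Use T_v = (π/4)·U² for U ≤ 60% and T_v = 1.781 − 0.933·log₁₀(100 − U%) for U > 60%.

t ≈ 0.361 years

Drainage path length: H_d = H = 9.1 m (single drainage).
U ≤ 60%: T_v = (π/4)·U² = (π/4)×0.19² = 0.028353.
t = T_v·H_d²/c_v = 0.028353×9.1²/6.5 = 0.3612 years.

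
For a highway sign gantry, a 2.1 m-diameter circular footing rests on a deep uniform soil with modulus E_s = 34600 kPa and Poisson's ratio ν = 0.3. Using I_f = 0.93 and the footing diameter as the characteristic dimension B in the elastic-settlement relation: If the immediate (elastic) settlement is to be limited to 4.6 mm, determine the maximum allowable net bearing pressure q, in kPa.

q ≈ 89.6 kPa

S_e = q·B·(1−ν²)/E_s · I_f  ⇒  q = S_e·E_s / (B·(1−ν²)·I_f).
q = 0.0046 × 34600 / (2.1 × 0.91 × 0.93) = 89.56 kPa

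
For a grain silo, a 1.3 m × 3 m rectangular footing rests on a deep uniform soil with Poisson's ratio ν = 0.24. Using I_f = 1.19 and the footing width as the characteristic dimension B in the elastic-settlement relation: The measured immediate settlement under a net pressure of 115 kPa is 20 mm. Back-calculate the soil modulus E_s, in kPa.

S_e = q·B·(1−ν²)/E_s · I_f  ⇒  E_s = q·B·(1−ν²)·I_f / S_e.
E_s = 115 × 1.3 × 0.9424 × 1.19 / 0.02 = 8383 kPa

E_s ≈ 8380 kPa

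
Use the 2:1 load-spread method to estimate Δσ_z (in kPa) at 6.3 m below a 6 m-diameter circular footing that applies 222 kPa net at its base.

By the 2:1 method the load spreads at 1 horizontal : 2 vertical, so at depth z the loaded area has grown by z in each plan dimension:
Δσ ≈ qD²/(D+z)² = 222×6²/(6+6.3)² = 52.826 kPa

Δσ_z ≈ 52.8 kPa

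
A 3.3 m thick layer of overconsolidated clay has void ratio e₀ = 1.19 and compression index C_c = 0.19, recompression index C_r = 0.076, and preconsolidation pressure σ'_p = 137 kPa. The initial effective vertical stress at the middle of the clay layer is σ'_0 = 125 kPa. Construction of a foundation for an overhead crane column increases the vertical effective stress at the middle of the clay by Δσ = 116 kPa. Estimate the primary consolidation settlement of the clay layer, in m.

S_c ≈ 0.0748 m

Final effective stress: σ'_f = 125 + 116 = 241 kPa.
σ'_f = 241 > σ'_p = 137 kPa, so the stress path crosses the preconsolidation pressure — recompression up to σ'_p, then virgin compression beyond:
S_c = H/(1+e₀)·[C_r·log₁₀(σ'_p/σ'_0) + C_c·log₁₀(σ'_f/σ'_p)]
    = 3.3/2.19 × [0.076×log₁₀(137/125) + 0.19×log₁₀(241/137)]
    = 1.5068 × [0.0030256 + 0.046606] = 0.07478 m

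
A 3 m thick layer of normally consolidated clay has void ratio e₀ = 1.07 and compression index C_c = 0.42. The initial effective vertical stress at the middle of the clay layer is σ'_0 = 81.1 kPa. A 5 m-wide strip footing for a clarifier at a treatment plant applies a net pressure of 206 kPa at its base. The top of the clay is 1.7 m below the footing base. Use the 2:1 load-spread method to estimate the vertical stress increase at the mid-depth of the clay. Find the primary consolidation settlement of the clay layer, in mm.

S_c ≈ 247 mm

Mid-depth of clay below the footing base: z = 1.7 + 3/2 = 3.2 m.
Stress increase at mid-clay by the 2:1 spreading method:
Δσ = qB/(B+z) = 206×5/(5+3.2) = 125.61 kPa
Final effective stress: σ'_f = σ'_0 + Δσ = 81.1 + 125.61 = 206.71 kPa.
Normally consolidated clay, so the full stress increment lies on the virgin compression line:
S_c = C_c·H/(1+e₀)·log₁₀(σ'_f/σ'_0) = 0.42×3/(1+1.07)×log₁₀(206.71/81.1)
    = 0.6087 × 0.40634 = 0.2473 m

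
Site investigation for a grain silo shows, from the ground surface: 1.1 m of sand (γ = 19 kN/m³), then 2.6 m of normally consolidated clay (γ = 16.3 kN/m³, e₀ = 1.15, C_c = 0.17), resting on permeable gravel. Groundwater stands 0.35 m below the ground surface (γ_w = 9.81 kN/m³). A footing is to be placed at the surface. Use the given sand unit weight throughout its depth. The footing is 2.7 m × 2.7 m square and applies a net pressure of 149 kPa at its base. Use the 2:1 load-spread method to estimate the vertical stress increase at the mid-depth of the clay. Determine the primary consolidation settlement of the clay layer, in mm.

S_c ≈ 95.1 mm

Mid-depth of clay below the ground surface: z = 1.1 + 2.6/2 = 2.4 m.
Total vertical stress at mid-clay: σ_v = 19×1.1 + 16.3×1.3 = 42.09 kPa.
Pore pressure: u = 9.81×(2.4 − 0.35) = 20.11 kPa.
Initial effective stress: σ'_0 = σ_v − u = 42.09 − 20.11 = 21.98 kPa.
Stress increase at mid-clay by the 2:1 spreading method:
Δσ = qBL/((B+z)(L+z)) = 149×2.7×2.7/((2.7+2.4)(2.7+2.4)) = 41.761 kPa
Final effective stress: σ'_f = σ'_0 + Δσ = 21.98 + 41.761 = 63.741 kPa.
Normally consolidated clay, so the full stress increment lies on the virgin compression line:
S_c = C_c·H/(1+e₀)·log₁₀(σ'_f/σ'_0) = 0.17×2.6/(1+1.15)×log₁₀(63.741/21.98)
    = 0.20558 × 0.46239 = 0.09506 m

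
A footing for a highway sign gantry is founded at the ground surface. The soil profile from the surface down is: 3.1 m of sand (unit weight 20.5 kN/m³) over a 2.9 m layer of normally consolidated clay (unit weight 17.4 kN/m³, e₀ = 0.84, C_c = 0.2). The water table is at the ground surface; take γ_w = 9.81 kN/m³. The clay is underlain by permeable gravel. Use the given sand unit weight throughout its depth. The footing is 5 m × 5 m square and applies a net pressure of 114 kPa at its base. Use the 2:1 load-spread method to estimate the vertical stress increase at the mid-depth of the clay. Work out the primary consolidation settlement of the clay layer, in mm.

S_c ≈ 73.3 mm

Mid-depth of clay below the ground surface: z = 3.1 + 2.9/2 = 4.55 m.
Total vertical stress at mid-clay: σ_v = 20.5×3.1 + 17.4×1.45 = 88.78 kPa.
Pore pressure: u = 9.81×(4.55 − 0) = 44.636 kPa.
Initial effective stress: σ'_0 = σ_v − u = 88.78 − 44.636 = 44.144 kPa.
Stress increase at mid-clay by the 2:1 spreading method:
Δσ = qBL/((B+z)(L+z)) = 114×5×5/((5+4.55)(5+4.55)) = 31.249 kPa
Final effective stress: σ'_f = σ'_0 + Δσ = 44.144 + 31.249 = 75.393 kPa.
Normally consolidated clay, so the full stress increment lies on the virgin compression line:
S_c = C_c·H/(1+e₀)·log₁₀(σ'_f/σ'_0) = 0.2×2.9/(1+0.84)×log₁₀(75.393/44.144)
    = 0.31522 × 0.23246 = 0.07328 m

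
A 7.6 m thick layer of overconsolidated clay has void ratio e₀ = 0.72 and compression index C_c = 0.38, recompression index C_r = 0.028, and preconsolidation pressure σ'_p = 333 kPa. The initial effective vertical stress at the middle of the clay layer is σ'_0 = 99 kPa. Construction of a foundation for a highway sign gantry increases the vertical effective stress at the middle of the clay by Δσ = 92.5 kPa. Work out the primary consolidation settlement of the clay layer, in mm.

S_c ≈ 35.4 mm

Final effective stress: σ'_f = 99 + 92.5 = 191.5 kPa.
σ'_f = 191.5 ≤ σ'_p = 333 kPa, so the clay remains overconsolidated and only the recompression index applies:
S_c = C_r·H/(1+e₀)·log₁₀(σ'_f/σ'_0) = 0.028×7.6/1.72×log₁₀(191.5/99)
    = 0.12372 × 0.28653 = 0.03545 m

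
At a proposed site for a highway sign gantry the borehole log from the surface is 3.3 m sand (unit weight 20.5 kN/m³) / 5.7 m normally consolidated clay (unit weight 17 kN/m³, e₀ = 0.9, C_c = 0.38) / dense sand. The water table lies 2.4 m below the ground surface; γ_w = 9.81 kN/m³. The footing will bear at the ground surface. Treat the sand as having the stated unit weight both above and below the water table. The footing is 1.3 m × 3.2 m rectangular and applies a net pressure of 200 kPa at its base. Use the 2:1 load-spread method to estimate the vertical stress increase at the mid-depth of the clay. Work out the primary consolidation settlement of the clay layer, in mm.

S_c ≈ 69.5 mm

Mid-depth of clay below the ground surface: z = 3.3 + 5.7/2 = 6.15 m.
Total vertical stress at mid-clay: σ_v = 20.5×3.3 + 17×2.85 = 116.1 kPa.
Pore pressure: u = 9.81×(6.15 − 2.4) = 36.788 kPa.
Initial effective stress: σ'_0 = σ_v − u = 116.1 − 36.788 = 79.312 kPa.
Stress increase at mid-clay by the 2:1 spreading method:
Δσ = qBL/((B+z)(L+z)) = 200×1.3×3.2/((1.3+6.15)(3.2+6.15)) = 11.944 kPa
Final effective stress: σ'_f = σ'_0 + Δσ = 79.312 + 11.944 = 91.256 kPa.
Normally consolidated clay, so the full stress increment lies on the virgin compression line:
S_c = C_c·H/(1+e₀)·log₁₀(σ'_f/σ'_0) = 0.38×5.7/(1+0.9)×log₁₀(91.256/79.312)
    = 1.14 × 0.060923 = 0.06945 m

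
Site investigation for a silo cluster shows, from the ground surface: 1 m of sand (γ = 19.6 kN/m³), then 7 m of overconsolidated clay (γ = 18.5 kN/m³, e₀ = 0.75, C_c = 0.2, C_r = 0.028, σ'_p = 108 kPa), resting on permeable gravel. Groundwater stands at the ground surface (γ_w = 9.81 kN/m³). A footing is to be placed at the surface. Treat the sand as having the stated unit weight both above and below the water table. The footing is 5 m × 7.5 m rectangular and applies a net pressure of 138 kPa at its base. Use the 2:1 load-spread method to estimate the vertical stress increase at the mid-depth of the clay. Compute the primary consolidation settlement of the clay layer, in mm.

S_c ≈ 36.8 mm

Mid-depth of clay below the ground surface: z = 1 + 7/2 = 4.5 m.
Total vertical stress at mid-clay: σ_v = 19.6×1 + 18.5×3.5 = 84.35 kPa.
Pore pressure: u = 9.81×(4.5 − 0) = 44.145 kPa.
Initial effective stress: σ'_0 = σ_v − u = 84.35 − 44.145 = 40.205 kPa.
Stress increase at mid-clay by the 2:1 spreading method:
Δσ = qBL/((B+z)(L+z)) = 138×5×7.5/((5+4.5)(7.5+4.5)) = 45.395 kPa
Final effective stress: σ'_f = 40.205 + 45.395 = 85.6 kPa.
σ'_f = 85.6 ≤ σ'_p = 108 kPa, so the clay remains overconsolidated and only the recompression index applies:
S_c = C_r·H/(1+e₀)·log₁₀(σ'_f/σ'_0) = 0.028×7/1.75×log₁₀(85.6/40.205)
    = 0.112 × 0.32819 = 0.03676 m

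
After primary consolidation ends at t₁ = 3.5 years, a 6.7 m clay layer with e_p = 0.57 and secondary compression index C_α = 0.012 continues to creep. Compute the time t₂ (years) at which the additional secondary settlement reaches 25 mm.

t₂ ≈ 10.8 years

S_s = C_α·H/(1+e_p)·log₁₀(t₂/t₁) ⇒ log₁₀(t₂/t₁) = S_s·(1+e_p)/(C_α·H).
log₁₀(t₂/t₁) = 0.025 × (1+0.57) / (0.012×6.7) = 0.4882
t₂ = t₁ × 10^0.4882 = 3.5 × 3.077 = 10.77 years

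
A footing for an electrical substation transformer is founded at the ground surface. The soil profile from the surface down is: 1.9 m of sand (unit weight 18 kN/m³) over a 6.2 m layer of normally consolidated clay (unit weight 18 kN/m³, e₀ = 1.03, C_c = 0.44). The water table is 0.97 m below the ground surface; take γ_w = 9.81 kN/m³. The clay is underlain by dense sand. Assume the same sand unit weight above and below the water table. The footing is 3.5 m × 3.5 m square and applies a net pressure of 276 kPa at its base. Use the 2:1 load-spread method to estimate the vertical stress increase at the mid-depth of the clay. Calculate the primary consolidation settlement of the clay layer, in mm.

S_c ≈ 383 mm

Mid-depth of clay below the ground surface: z = 1.9 + 6.2/2 = 5 m.
Total vertical stress at mid-clay: σ_v = 18×1.9 + 18×3.1 = 90 kPa.
Pore pressure: u = 9.81×(5 − 0.97) = 39.534 kPa.
Initial effective stress: σ'_0 = σ_v − u = 90 − 39.534 = 50.466 kPa.
Stress increase at mid-clay by the 2:1 spreading method:
Δσ = qBL/((B+z)(L+z)) = 276×3.5×3.5/((3.5+5)(3.5+5)) = 46.796 kPa
Final effective stress: σ'_f = σ'_0 + Δσ = 50.466 + 46.796 = 97.262 kPa.
Normally consolidated clay, so the full stress increment lies on the virgin compression line:
S_c = C_c·H/(1+e₀)·log₁₀(σ'_f/σ'_0) = 0.44×6.2/(1+1.03)×log₁₀(97.262/50.466)
    = 1.3438 × 0.28494 = 0.3829 m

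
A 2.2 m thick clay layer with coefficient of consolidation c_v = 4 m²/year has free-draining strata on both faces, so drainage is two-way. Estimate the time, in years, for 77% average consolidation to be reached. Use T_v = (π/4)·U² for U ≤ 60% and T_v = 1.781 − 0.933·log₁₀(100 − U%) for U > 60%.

Drainage path length: H_d = H/2 = 1.1 m (double drainage).
U > 60%: T_v = 1.781 − 0.933·log₁₀(100 − 77) = 0.51051.
t = T_v·H_d²/c_v = 0.51051×1.1²/4 = 0.1544 years.

t ≈ 0.154 years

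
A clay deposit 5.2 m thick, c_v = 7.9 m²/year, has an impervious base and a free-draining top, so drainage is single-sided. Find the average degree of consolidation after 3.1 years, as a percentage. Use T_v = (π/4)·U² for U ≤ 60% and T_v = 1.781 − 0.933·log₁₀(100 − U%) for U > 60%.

U ≈ 91.3 %

Drainage path length: H_d = H = 5.2 m (single drainage).
T_v = c_v·t/H_d² = 7.9×3.1/5.2² = 0.9057.
T_v = 0.9057 corresponds to the U > 60% branch:
U = 1 − 10^((1.781 − T_v)/0.933)/100 = 0.9133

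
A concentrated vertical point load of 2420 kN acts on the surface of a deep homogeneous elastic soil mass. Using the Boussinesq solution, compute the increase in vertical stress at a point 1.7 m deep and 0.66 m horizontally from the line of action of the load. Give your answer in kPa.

Δσ_z ≈ 281 kPa

Boussinesq vertical stress below a point load on an elastic half-space:
Δσ_z = 3P/(2πz²) · [1 + (r/z)²]^(−5/2)
r/z = 0.66/1.7 = 0.38824; [1+(r/z)²]^(−5/2) = 0.704.
Δσ_z = 3×2420/(2π×1.7²) × 0.704 = 399.81 × 0.704 = 281.5 kPa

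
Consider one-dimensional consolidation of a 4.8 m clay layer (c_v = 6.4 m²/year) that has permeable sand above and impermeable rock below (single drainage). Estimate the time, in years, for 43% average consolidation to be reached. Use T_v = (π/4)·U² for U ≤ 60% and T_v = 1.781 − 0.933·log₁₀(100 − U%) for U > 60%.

Drainage path length: H_d = H = 4.8 m (single drainage).
U ≤ 60%: T_v = (π/4)·U² = (π/4)×0.43² = 0.14522.
t = T_v·H_d²/c_v = 0.14522×4.8²/6.4 = 0.5228 years.

t ≈ 0.523 years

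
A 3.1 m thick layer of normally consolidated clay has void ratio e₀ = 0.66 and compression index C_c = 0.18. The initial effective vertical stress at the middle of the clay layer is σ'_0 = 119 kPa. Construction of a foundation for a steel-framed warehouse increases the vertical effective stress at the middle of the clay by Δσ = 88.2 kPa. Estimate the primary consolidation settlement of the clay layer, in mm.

Final effective stress: σ'_f = σ'_0 + Δσ = 119 + 88.2 = 207.2 kPa.
Normally consolidated clay, so the full stress increment lies on the virgin compression line:
S_c = C_c·H/(1+e₀)·log₁₀(σ'_f/σ'_0) = 0.18×3.1/(1+0.66)×log₁₀(207.2/119)
    = 0.33614 × 0.24084 = 0.08096 m

S_c ≈ 81 mm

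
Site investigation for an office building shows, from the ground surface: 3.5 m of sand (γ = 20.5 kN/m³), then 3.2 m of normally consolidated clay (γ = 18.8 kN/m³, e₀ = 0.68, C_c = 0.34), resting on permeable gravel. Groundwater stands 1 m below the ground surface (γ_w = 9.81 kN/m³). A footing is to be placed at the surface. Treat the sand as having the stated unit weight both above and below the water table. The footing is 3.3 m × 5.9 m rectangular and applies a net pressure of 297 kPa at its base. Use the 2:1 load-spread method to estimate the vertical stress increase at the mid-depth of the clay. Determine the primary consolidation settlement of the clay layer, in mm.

S_c ≈ 197 mm

Mid-depth of clay below the ground surface: z = 3.5 + 3.2/2 = 5.1 m.
Total vertical stress at mid-clay: σ_v = 20.5×3.5 + 18.8×1.6 = 101.83 kPa.
Pore pressure: u = 9.81×(5.1 − 1) = 40.221 kPa.
Initial effective stress: σ'_0 = σ_v − u = 101.83 − 40.221 = 61.609 kPa.
Stress increase at mid-clay by the 2:1 spreading method:
Δσ = qBL/((B+z)(L+z)) = 297×3.3×5.9/((3.3+5.1)(5.9+5.1)) = 62.582 kPa
Final effective stress: σ'_f = σ'_0 + Δσ = 61.609 + 62.582 = 124.19 kPa.
Normally consolidated clay, so the full stress increment lies on the virgin compression line:
S_c = C_c·H/(1+e₀)·log₁₀(σ'_f/σ'_0) = 0.34×3.2/(1+0.68)×log₁₀(124.19/61.609)
    = 0.64762 × 0.30444 = 0.1972 m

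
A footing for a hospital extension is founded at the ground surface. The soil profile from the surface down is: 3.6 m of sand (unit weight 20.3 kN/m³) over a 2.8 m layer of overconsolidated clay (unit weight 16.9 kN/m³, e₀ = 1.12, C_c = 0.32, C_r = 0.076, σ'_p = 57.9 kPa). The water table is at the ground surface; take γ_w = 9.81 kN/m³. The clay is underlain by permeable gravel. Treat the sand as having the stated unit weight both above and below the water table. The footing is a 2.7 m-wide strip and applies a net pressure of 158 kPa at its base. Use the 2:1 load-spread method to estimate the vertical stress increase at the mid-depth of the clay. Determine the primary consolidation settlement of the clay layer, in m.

Mid-depth of clay below the ground surface: z = 3.6 + 2.8/2 = 5 m.
Total vertical stress at mid-clay: σ_v = 20.3×3.6 + 16.9×1.4 = 96.74 kPa.
Pore pressure: u = 9.81×(5 − 0) = 49.05 kPa.
Initial effective stress: σ'_0 = σ_v − u = 96.74 − 49.05 = 47.69 kPa.
Stress increase at mid-clay by the 2:1 spreading method:
Δσ = qB/(B+z) = 158×2.7/(2.7+5) = 55.403 kPa
Final effective stress: σ'_f = 47.69 + 55.403 = 103.09 kPa.
σ'_f = 103.09 > σ'_p = 57.9 kPa, so the stress path crosses the preconsolidation pressure — recompression up to σ'_p, then virgin compression beyond:
S_c = H/(1+e₀)·[C_r·log₁₀(σ'_p/σ'_0) + C_c·log₁₀(σ'_f/σ'_p)]
    = 2.8/2.12 × [0.076×log₁₀(57.9/47.69) + 0.32×log₁₀(103.09/57.9)]
    = 1.3208 × [0.0064031 + 0.080172] = 0.1143 m

S_c ≈ 0.114 m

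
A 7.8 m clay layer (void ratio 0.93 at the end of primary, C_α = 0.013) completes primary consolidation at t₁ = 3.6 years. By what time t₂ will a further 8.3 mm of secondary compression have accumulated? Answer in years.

S_s = C_α·H/(1+e_p)·log₁₀(t₂/t₁) ⇒ log₁₀(t₂/t₁) = S_s·(1+e_p)/(C_α·H).
log₁₀(t₂/t₁) = 0.0083 × (1+0.93) / (0.013×7.8) = 0.158
t₂ = t₁ × 10^0.158 = 3.6 × 1.439 = 5.179 years

t₂ ≈ 5.18 years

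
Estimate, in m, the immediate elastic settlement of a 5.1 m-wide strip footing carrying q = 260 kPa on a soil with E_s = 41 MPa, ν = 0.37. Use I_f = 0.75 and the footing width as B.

S_e ≈ 0.0209 m

Immediate (elastic) settlement: S_e = q·B·(1−ν²)/E_s · I_f.
E_s = 41 MPa = 41000 kPa.
S_e = 260 × 5.1 × (1 − 0.37²) / 41000 × 0.75
    = 260 × 5.1 × 0.8631 / 41000 × 0.75
    = 0.02094 m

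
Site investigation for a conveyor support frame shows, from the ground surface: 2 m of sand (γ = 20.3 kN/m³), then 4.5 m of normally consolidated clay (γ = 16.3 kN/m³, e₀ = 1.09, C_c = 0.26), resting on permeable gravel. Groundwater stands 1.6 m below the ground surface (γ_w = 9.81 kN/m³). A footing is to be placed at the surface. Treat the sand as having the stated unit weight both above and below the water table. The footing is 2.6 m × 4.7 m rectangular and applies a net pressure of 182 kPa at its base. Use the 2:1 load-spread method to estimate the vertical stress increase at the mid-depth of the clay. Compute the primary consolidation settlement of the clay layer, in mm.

Mid-depth of clay below the ground surface: z = 2 + 4.5/2 = 4.25 m.
Total vertical stress at mid-clay: σ_v = 20.3×2 + 16.3×2.25 = 77.275 kPa.
Pore pressure: u = 9.81×(4.25 − 1.6) = 25.997 kPa.
Initial effective stress: σ'_0 = σ_v − u = 77.275 − 25.997 = 51.278 kPa.
Stress increase at mid-clay by the 2:1 spreading method:
Δσ = qBL/((B+z)(L+z)) = 182×2.6×4.7/((2.6+4.25)(4.7+4.25)) = 36.277 kPa
Final effective stress: σ'_f = σ'_0 + Δσ = 51.278 + 36.277 = 87.555 kPa.
Normally consolidated clay, so the full stress increment lies on the virgin compression line:
S_c = C_c·H/(1+e₀)·log₁₀(σ'_f/σ'_0) = 0.26×4.5/(1+1.09)×log₁₀(87.555/51.278)
    = 0.55981 × 0.23235 = 0.1301 m

S_c ≈ 130 mm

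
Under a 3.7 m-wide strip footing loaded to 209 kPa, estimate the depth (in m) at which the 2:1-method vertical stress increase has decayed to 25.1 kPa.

2:1 spreading — at depth z the loaded area has grown by z in each plan dimension:
qB/(B+z) = Δσ_z ⇒ z = qB/Δσ_z − B = 209×3.7/25.1 − 3.7 = 27.11 m

z ≈ 27.1 m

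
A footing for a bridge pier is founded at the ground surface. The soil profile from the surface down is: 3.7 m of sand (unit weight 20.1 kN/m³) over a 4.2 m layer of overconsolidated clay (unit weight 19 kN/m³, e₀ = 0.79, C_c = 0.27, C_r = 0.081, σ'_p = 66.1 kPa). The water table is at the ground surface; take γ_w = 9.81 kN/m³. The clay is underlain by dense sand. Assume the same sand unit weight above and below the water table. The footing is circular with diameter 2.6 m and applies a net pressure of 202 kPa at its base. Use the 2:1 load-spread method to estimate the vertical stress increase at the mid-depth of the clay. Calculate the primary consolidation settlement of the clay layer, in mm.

Mid-depth of clay below the ground surface: z = 3.7 + 4.2/2 = 5.8 m.
Total vertical stress at mid-clay: σ_v = 20.1×3.7 + 19×2.1 = 114.27 kPa.
Pore pressure: u = 9.81×(5.8 − 0) = 56.898 kPa.
Initial effective stress: σ'_0 = σ_v − u = 114.27 − 56.898 = 57.372 kPa.
Stress increase at mid-clay by the 2:1 spreading method:
Δσ ≈ qD²/(D+z)² = 202×2.6²/(2.6+5.8)² = 19.353 kPa
Final effective stress: σ'_f = 57.372 + 19.353 = 76.725 kPa.
σ'_f = 76.725 > σ'_p = 66.1 kPa, so the stress path crosses the preconsolidation pressure — recompression up to σ'_p, then virgin compression beyond:
S_c = H/(1+e₀)·[C_r·log₁₀(σ'_p/σ'_0) + C_c·log₁₀(σ'_f/σ'_p)]
    = 4.2/1.79 × [0.081×log₁₀(66.1/57.372) + 0.27×log₁₀(76.725/66.1)]
    = 2.3464 × [0.0049816 + 0.017479] = 0.0527 m

S_c ≈ 52.7 mm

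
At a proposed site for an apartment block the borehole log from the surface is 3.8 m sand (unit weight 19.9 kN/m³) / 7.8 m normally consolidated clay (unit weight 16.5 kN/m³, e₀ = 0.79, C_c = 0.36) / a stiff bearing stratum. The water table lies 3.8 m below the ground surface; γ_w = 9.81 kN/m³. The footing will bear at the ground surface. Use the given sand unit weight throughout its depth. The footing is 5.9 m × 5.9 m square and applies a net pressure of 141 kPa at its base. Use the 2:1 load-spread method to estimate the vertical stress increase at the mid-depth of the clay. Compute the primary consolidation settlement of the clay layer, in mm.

Mid-depth of clay below the ground surface: z = 3.8 + 7.8/2 = 7.7 m.
Total vertical stress at mid-clay: σ_v = 19.9×3.8 + 16.5×3.9 = 139.97 kPa.
Pore pressure: u = 9.81×(7.7 − 3.8) = 38.259 kPa.
Initial effective stress: σ'_0 = σ_v − u = 139.97 − 38.259 = 101.71 kPa.
Stress increase at mid-clay by the 2:1 spreading method:
Δσ = qBL/((B+z)(L+z)) = 141×5.9×5.9/((5.9+7.7)(5.9+7.7)) = 26.537 kPa
Final effective stress: σ'_f = σ'_0 + Δσ = 101.71 + 26.537 = 128.25 kPa.
Normally consolidated clay, so the full stress increment lies on the virgin compression line:
S_c = C_c·H/(1+e₀)·log₁₀(σ'_f/σ'_0) = 0.36×7.8/(1+0.79)×log₁₀(128.25/101.71)
    = 1.5687 × 0.10069 = 0.158 m

S_c ≈ 158 mm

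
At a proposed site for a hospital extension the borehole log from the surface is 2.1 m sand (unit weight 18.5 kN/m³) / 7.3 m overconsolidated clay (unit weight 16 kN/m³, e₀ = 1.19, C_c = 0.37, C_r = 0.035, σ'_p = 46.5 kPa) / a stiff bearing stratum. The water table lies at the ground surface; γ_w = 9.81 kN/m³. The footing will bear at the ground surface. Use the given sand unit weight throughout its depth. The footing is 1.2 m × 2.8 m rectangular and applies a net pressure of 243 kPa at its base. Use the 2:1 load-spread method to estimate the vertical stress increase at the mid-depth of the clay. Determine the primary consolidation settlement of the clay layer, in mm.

S_c ≈ 92.4 mm

Mid-depth of clay below the ground surface: z = 2.1 + 7.3/2 = 5.75 m.
Total vertical stress at mid-clay: σ_v = 18.5×2.1 + 16×3.65 = 97.25 kPa.
Pore pressure: u = 9.81×(5.75 − 0) = 56.408 kPa.
Initial effective stress: σ'_0 = σ_v − u = 97.25 − 56.408 = 40.842 kPa.
Stress increase at mid-clay by the 2:1 spreading method:
Δσ = qBL/((B+z)(L+z)) = 243×1.2×2.8/((1.2+5.75)(2.8+5.75)) = 13.74 kPa
Final effective stress: σ'_f = 40.842 + 13.74 = 54.582 kPa.
σ'_f = 54.582 > σ'_p = 46.5 kPa, so the stress path crosses the preconsolidation pressure — recompression up to σ'_p, then virgin compression beyond:
S_c = H/(1+e₀)·[C_r·log₁₀(σ'_p/σ'_0) + C_c·log₁₀(σ'_f/σ'_p)]
    = 7.3/2.19 × [0.035×log₁₀(46.5/40.842) + 0.37×log₁₀(54.582/46.5)]
    = 3.3333 × [0.0019721 + 0.025751] = 0.09241 m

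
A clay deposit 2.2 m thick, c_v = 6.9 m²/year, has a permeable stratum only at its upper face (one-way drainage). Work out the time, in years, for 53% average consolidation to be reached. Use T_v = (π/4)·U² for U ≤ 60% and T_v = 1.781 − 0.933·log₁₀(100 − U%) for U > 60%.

Drainage path length: H_d = H = 2.2 m (single drainage).
U ≤ 60%: T_v = (π/4)·U² = (π/4)×0.53² = 0.22062.
t = T_v·H_d²/c_v = 0.22062×2.2²/6.9 = 0.1548 years.

t ≈ 0.155 years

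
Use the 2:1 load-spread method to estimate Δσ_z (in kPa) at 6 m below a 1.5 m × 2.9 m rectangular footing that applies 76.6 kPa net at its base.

By the 2:1 method the load spreads at 1 horizontal : 2 vertical, so at depth z the loaded area has grown by z in each plan dimension:
Δσ = qBL/((B+z)(L+z)) = 76.6×1.5×2.9/((1.5+6)(2.9+6)) = 4.9919 kPa

Δσ_z ≈ 4.99 kPa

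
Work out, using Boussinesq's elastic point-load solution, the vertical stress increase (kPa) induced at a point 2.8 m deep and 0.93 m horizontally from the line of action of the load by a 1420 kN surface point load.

Boussinesq vertical stress below a point load on an elastic half-space:
Δσ_z = 3P/(2πz²) · [1 + (r/z)²]^(−5/2)
r/z = 0.93/2.8 = 0.33214; [1+(r/z)²]^(−5/2) = 0.7698.
Δσ_z = 3×1420/(2π×2.8²) × 0.7698 = 86.48 × 0.7698 = 66.57 kPa

Δσ_z ≈ 66.6 kPa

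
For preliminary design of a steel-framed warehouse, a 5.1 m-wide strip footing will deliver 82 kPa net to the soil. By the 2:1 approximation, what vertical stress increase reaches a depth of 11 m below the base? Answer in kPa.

Δσ_z ≈ 26 kPa

By the 2:1 method the load spreads at 1 horizontal : 2 vertical, so at depth z the loaded area has grown by z in each plan dimension:
Δσ = qB/(B+z) = 82×5.1/(5.1+11) = 25.975 kPa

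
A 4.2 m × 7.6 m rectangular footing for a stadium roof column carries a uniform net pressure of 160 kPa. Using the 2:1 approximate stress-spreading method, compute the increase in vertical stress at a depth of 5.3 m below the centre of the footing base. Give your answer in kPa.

By the 2:1 method the load spreads at 1 horizontal : 2 vertical, so at depth z the loaded area has grown by z in each plan dimension:
Δσ = qBL/((B+z)(L+z)) = 160×4.2×7.6/((4.2+5.3)(7.6+5.3)) = 41.674 kPa

Δσ_z ≈ 41.7 kPa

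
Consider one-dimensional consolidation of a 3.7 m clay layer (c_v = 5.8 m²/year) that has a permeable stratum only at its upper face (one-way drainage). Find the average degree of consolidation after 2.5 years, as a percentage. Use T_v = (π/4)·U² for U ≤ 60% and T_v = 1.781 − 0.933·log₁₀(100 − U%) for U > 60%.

U ≈ 94.1 %

Drainage path length: H_d = H = 3.7 m (single drainage).
T_v = c_v·t/H_d² = 5.8×2.5/3.7² = 1.0592.
T_v = 1.0592 corresponds to the U > 60% branch:
U = 1 − 10^((1.781 − T_v)/0.933)/100 = 0.9406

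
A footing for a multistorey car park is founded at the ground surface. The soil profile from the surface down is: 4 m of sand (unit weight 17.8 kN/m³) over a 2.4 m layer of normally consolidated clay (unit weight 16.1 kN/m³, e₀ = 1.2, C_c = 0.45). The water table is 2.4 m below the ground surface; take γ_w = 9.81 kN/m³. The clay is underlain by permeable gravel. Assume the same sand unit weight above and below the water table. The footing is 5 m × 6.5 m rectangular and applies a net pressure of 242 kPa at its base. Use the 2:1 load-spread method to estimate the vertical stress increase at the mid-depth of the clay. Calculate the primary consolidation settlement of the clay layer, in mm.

S_c ≈ 153 mm

Mid-depth of clay below the ground surface: z = 4 + 2.4/2 = 5.2 m.
Total vertical stress at mid-clay: σ_v = 17.8×4 + 16.1×1.2 = 90.52 kPa.
Pore pressure: u = 9.81×(5.2 − 2.4) = 27.468 kPa.
Initial effective stress: σ'_0 = σ_v − u = 90.52 − 27.468 = 63.052 kPa.
Stress increase at mid-clay by the 2:1 spreading method:
Δσ = qBL/((B+z)(L+z)) = 242×5×6.5/((5+5.2)(6.5+5.2)) = 65.904 kPa
Final effective stress: σ'_f = σ'_0 + Δσ = 63.052 + 65.904 = 128.96 kPa.
Normally consolidated clay, so the full stress increment lies on the virgin compression line:
S_c = C_c·H/(1+e₀)·log₁₀(σ'_f/σ'_0) = 0.45×2.4/(1+1.2)×log₁₀(128.96/63.052)
    = 0.49091 × 0.31076 = 0.1526 m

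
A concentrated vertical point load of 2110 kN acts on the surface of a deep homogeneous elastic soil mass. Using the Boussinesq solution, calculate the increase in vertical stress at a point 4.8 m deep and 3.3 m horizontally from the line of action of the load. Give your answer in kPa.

Δσ_z ≈ 16.6 kPa

Boussinesq vertical stress below a point load on an elastic half-space:
Δσ_z = 3P/(2πz²) · [1 + (r/z)²]^(−5/2)
r/z = 3.3/4.8 = 0.6875; [1+(r/z)²]^(−5/2) = 0.37997.
Δσ_z = 3×2110/(2π×4.8²) × 0.37997 = 43.726 × 0.37997 = 16.61 kPa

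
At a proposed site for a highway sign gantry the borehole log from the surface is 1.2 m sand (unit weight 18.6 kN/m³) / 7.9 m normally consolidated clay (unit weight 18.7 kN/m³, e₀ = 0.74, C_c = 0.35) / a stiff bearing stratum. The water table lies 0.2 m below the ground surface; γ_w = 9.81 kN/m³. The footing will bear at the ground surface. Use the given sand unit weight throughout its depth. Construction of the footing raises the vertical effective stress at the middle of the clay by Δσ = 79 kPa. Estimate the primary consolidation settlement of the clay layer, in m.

Mid-depth of clay below the ground surface: z = 1.2 + 7.9/2 = 5.15 m.
Total vertical stress at mid-clay: σ_v = 18.6×1.2 + 18.7×3.95 = 96.185 kPa.
Pore pressure: u = 9.81×(5.15 − 0.2) = 48.56 kPa.
Initial effective stress: σ'_0 = σ_v − u = 96.185 − 48.56 = 47.625 kPa.
Final effective stress: σ'_f = σ'_0 + Δσ = 47.625 + 79 = 126.62 kPa.
Normally consolidated clay, so the full stress increment lies on the virgin compression line:
S_c = C_c·H/(1+e₀)·log₁₀(σ'_f/σ'_0) = 0.35×7.9/(1+0.74)×log₁₀(126.62/47.625)
    = 1.5891 × 0.42467 = 0.6748 m

S_c ≈ 0.675 m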